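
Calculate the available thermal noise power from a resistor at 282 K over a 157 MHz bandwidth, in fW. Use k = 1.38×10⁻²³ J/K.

P_n = kTB = 1.38×10⁻²³ × 282 × 1.57×10⁸ = 6.11×10⁻¹³ W = 611 fW

611 fW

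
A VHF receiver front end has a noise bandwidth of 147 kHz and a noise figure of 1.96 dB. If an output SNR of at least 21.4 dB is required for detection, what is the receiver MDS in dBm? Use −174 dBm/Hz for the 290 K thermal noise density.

−99.0 dBm

Sensitivity = −174 + 10 log₁₀(B) + NF + SNR_min
= −174 + 51.67 + 1.96 + 21.4
= −98.97 dBm → −99.0 dBm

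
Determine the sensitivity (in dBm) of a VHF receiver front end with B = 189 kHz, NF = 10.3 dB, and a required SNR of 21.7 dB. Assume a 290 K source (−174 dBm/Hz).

Sensitivity = −174 + 10 log₁₀(B) + NF + SNR_min
= −174 + 52.76 + 10.3 + 21.7
= −89.24 dBm → −89.2 dBm

−89.2 dBm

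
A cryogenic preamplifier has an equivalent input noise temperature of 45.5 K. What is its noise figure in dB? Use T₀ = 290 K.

0.633 dB

F = 1 + T_e/T₀ = 1 + 45.5/290 = 1.1569
NF = 10 log₁₀(1.1569) = 0.633 dB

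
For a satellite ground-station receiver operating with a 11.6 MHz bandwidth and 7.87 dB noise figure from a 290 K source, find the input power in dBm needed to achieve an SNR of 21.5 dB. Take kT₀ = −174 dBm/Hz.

Sensitivity = −174 + 10 log₁₀(B) + NF + SNR_min
= −174 + 70.64 + 7.87 + 21.5
= −73.99 dBm → −74.0 dBm

−74.0 dBm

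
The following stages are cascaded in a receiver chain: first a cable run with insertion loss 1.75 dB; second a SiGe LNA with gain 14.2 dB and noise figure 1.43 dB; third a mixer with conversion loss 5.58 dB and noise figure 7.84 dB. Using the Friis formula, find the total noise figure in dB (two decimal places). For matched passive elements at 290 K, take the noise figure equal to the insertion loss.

3.75 dB

Convert to linear (a loss of L dB is a gain of −L dB): F_i = 10^(NF_i/10), G_i = 10^(G_i,dB/10)
  Stage 1: F_1 = 10^(1.75/10) = 1.496, G_1 = 10^(−1.75/10) = 0.6683
  Stage 2: F_2 = 10^(1.43/10) = 1.390, G_2 = 10^(14.2/10) = 26.30
  Stage 3: F_3 = 10^(7.84/10) = 6.081, G_3 = 10^(−5.58/10) = 0.2767
Friis cascade:
  F = 1.496 + (1.390 − 1)/0.6683 + (6.081 − 1)/17.58 = 2.369
NF = 10 log₁₀(2.369) = 3.75 dB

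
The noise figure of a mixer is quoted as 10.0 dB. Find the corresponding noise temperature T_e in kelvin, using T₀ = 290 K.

2610 K

F = 10^(10.0/10) = 10
T_e = (F − 1)·T₀ = (10 − 1) × 290 = 2610 K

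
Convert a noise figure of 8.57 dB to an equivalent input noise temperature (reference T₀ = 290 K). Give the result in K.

1796 K

F = 10^(8.57/10) = 7.19449
T_e = (F − 1)·T₀ = (7.19449 − 1) × 290 = 1796 K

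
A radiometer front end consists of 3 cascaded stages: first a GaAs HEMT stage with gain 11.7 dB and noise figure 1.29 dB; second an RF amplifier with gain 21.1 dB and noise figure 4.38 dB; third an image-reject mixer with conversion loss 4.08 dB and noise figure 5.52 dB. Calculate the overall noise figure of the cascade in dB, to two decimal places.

1.66 dB

Convert to linear (a loss of L dB is a gain of −L dB): F_i = 10^(NF_i/10), G_i = 10^(G_i,dB/10)
  Stage 1: F_1 = 10^(1.29/10) = 1.346, G_1 = 10^(11.7/10) = 14.79
  Stage 2: F_2 = 10^(4.38/10) = 2.742, G_2 = 10^(21.1/10) = 128.8
  Stage 3: F_3 = 10^(5.52/10) = 3.565, G_3 = 10^(−4.08/10) = 0.3908
Friis cascade:
  F = 1.346 + (2.742 − 1)/14.79 + (3.565 − 1)/1905 = 1.465
NF = 10 log₁₀(1.465) = 1.66 dB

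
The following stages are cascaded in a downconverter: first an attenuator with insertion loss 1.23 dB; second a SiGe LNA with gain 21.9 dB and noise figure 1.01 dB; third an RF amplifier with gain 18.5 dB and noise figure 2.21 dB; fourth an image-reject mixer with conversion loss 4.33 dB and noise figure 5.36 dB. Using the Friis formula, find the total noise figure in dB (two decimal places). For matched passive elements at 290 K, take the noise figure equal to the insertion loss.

Convert to linear (a loss of L dB is a gain of −L dB): F_i = 10^(NF_i/10), G_i = 10^(G_i,dB/10)
  Stage 1: F_1 = 10^(1.23/10) = 1.327, G_1 = 10^(−1.23/10) = 0.7534
  Stage 2: F_2 = 10^(1.01/10) = 1.262, G_2 = 10^(21.9/10) = 154.9
  Stage 3: F_3 = 10^(2.21/10) = 1.663, G_3 = 10^(18.5/10) = 70.79
  Stage 4: F_4 = 10^(5.36/10) = 3.436, G_4 = 10^(−4.33/10) = 0.3690
Friis cascade:
  F = 1.327 + (1.262 − 1)/0.7534 + (1.663 − 1)/116.7 + (3.436 − 1)/8260 = 1.681
NF = 10 log₁₀(1.681) = 2.26 dB

2.26 dB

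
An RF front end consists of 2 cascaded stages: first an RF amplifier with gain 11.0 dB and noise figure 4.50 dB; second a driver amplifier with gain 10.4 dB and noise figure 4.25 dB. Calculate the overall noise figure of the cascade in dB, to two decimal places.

Convert to linear (a loss of L dB is a gain of −L dB): F_i = 10^(NF_i/10), G_i = 10^(G_i,dB/10)
  Stage 1: F_1 = 10^(4.50/10) = 2.818, G_1 = 10^(11.0/10) = 12.59
  Stage 2: F_2 = 10^(4.25/10) = 2.661, G_2 = 10^(10.4/10) = 10.96
Friis cascade:
  F = 2.818 + (2.661 − 1)/12.59 = 2.950
NF = 10 log₁₀(2.950) = 4.70 dB

4.70 dB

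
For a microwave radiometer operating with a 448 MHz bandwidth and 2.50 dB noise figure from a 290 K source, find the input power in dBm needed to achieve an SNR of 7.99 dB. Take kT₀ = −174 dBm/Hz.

−77.0 dBm

Sensitivity = −174 + 10 log₁₀(B) + NF + SNR_min
= −174 + 86.51 + 2.50 + 7.99
= −77.00 dBm → −77.0 dBm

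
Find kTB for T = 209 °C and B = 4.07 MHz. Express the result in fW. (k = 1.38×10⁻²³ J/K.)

T = 209 °C + 273.15 = 482.15 K
P_n = kTB = 1.38×10⁻²³ × 482.15 × 4.07×10⁶ = 2.71×10⁻¹⁴ W = 27.1 fW

27.1 fW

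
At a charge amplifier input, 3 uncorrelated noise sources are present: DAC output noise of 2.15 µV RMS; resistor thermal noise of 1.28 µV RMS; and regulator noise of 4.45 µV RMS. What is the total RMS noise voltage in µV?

Uncorrelated sources add in power (mean-square): V_tot = √(ΣV_i²)
V_tot = √[(2.15×10⁻⁶)² + (1.28×10⁻⁶)² + (4.45×10⁻⁶)²] = 5.11×10⁻⁶ V = 5.11 µV

5.11 µV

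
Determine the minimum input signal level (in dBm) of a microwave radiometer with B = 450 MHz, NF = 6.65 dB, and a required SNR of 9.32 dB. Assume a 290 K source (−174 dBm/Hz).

Sensitivity = −174 + 10 log₁₀(B) + NF + SNR_min
= −174 + 86.53 + 6.65 + 9.32
= −71.50 dBm → −71.5 dBm

−71.5 dBm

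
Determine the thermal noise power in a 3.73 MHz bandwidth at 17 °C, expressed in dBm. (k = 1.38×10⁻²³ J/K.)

−108.3 dBm

T = 17 °C + 273.15 = 290.15 K
P_n = kTB = 1.38×10⁻²³ × 290.15 × 3.73×10⁶ = 1.49×10⁻¹⁴ W
In dBm: 10 log₁₀(1.49×10⁻¹⁴ / 10⁻³) = −108.3 dBm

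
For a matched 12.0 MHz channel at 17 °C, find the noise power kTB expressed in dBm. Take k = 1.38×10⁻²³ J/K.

T = 17 °C + 273.15 = 290.15 K
P_n = kTB = 1.38×10⁻²³ × 290.15 × 1.20×10⁷ = 4.80×10⁻¹⁴ W
In dBm: 10 log₁₀(4.80×10⁻¹⁴ / 10⁻³) = −103.2 dBm

−103.2 dBm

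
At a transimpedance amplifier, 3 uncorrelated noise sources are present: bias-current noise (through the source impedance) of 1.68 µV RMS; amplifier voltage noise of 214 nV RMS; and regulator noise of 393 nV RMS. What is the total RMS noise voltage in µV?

Uncorrelated sources add in power (mean-square): V_tot = √(ΣV_i²)
V_tot = √[(1.68×10⁻⁶)² + (2.14×10⁻⁷)² + (3.93×10⁻⁷)²] = 1.74×10⁻⁶ V = 1.74 µV

1.74 µV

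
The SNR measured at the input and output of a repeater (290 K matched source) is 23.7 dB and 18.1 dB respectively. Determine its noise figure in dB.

NF (dB) = SNR_in(dB) − SNR_out(dB) when the source is at T₀
NF = 23.7 − 18.1 = 5.6 dB

5.6 dB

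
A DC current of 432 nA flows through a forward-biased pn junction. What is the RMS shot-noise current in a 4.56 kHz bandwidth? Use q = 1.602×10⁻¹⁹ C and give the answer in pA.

I_n = √(2qI·B)
2qI·B = 2 × 1.602×10⁻¹⁹ × 4.32×10⁻⁷ × 4.56×10³ = 6.31×10⁻²² A²
I_n = √(6.31×10⁻²²) = 2.51×10⁻¹¹ A = 25.1 pA

25.1 pA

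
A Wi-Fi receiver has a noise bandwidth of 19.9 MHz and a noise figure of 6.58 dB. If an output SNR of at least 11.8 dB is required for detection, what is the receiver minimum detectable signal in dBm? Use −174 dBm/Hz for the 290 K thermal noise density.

−82.6 dBm

Sensitivity = −174 + 10 log₁₀(B) + NF + SNR_min
= −174 + 72.99 + 6.58 + 11.8
= −82.63 dBm → −82.6 dBm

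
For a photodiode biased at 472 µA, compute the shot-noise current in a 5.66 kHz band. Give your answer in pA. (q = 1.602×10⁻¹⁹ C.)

I_n = √(2qI·B)
2qI·B = 2 × 1.602×10⁻¹⁹ × 4.72×10⁻⁴ × 5.66×10³ = 8.56×10⁻¹⁹ A²
I_n = √(8.56×10⁻¹⁹) = 9.25×10⁻¹⁰ A = 925 pA

925 pA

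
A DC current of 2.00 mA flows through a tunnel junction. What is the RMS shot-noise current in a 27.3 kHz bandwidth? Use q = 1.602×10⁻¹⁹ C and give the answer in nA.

4.18 nA

I_n = √(2qI·B)
2qI·B = 2 × 1.602×10⁻¹⁹ × 2.00×10⁻³ × 2.73×10⁴ = 1.75×10⁻¹⁷ A²
I_n = √(1.75×10⁻¹⁷) = 4.18×10⁻⁹ A = 4.18 nA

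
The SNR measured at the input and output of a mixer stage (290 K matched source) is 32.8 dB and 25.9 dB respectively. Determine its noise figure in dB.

NF (dB) = SNR_in(dB) − SNR_out(dB) when the source is at T₀
NF = 32.8 − 25.9 = 6.9 dB

6.9 dB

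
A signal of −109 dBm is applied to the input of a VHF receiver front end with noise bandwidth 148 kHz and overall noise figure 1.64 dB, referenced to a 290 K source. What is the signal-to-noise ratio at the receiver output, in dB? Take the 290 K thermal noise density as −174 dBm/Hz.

11.7 dB

Noise floor: N = −174 + 10 log₁₀(B) + NF
10 log₁₀(1.48×10⁵) = 51.7 dB
N = −174 + 51.7 + 1.64 = −120.66 dBm
SNR = P_sig − N = −109 − (−120.66) = 11.66 dB → 11.7 dB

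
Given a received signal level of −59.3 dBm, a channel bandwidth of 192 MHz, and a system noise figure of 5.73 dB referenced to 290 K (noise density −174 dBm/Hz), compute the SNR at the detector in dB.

26.1 dB

Noise floor: N = −174 + 10 log₁₀(B) + NF
10 log₁₀(1.92×10⁸) = 82.83 dB
N = −174 + 82.83 + 5.73 = −85.44 dBm
SNR = P_sig − N = −59.3 − (−85.44) = 26.14 dB → 26.1 dB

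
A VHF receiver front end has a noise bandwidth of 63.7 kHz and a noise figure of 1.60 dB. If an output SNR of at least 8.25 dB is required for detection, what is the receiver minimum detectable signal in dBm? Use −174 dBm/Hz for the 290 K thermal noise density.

−116.1 dBm

Sensitivity = −174 + 10 log₁₀(B) + NF + SNR_min
= −174 + 48.04 + 1.60 + 8.25
= −116.11 dBm → −116.1 dBm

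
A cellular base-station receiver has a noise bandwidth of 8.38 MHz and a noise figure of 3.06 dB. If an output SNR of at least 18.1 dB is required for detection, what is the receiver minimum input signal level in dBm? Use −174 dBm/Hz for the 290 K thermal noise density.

−83.6 dBm

Sensitivity = −174 + 10 log₁₀(B) + NF + SNR_min
= −174 + 69.23 + 3.06 + 18.1
= −83.61 dBm → −83.6 dBm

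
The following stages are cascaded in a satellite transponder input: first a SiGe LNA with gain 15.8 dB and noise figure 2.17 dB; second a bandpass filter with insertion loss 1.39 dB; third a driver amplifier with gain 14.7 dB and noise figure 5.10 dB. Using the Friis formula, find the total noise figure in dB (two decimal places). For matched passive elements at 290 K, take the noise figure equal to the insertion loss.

2.40 dB

Convert to linear (a loss of L dB is a gain of −L dB): F_i = 10^(NF_i/10), G_i = 10^(G_i,dB/10)
  Stage 1: F_1 = 10^(2.17/10) = 1.648, G_1 = 10^(15.8/10) = 38.02
  Stage 2: F_2 = 10^(1.39/10) = 1.377, G_2 = 10^(−1.39/10) = 0.7261
  Stage 3: F_3 = 10^(5.10/10) = 3.236, G_3 = 10^(14.7/10) = 29.51
Friis cascade:
  F = 1.648 + (1.377 − 1)/38.02 + (3.236 − 1)/27.61 = 1.739
NF = 10 log₁₀(1.739) = 2.40 dB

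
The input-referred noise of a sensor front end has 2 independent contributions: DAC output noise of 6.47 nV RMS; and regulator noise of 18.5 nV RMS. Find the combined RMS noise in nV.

Uncorrelated sources add in power (mean-square): V_tot = √(ΣV_i²)
V_tot = √[(6.47×10⁻⁹)² + (1.85×10⁻⁸)²] = 1.96×10⁻⁸ V = 19.6 nV

19.6 nV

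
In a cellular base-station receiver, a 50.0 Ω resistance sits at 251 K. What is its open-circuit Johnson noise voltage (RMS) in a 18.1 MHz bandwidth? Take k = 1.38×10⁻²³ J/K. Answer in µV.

3.54 µV

V_n = √(4kTRB)
4kTRB = 4 × 1.38×10⁻²³ × 251 × 5.00×10¹ × 1.81×10⁷ = 1.25×10⁻¹¹ V²
V_n = √(1.25×10⁻¹¹) = 3.54×10⁻⁶ V = 3.54 µV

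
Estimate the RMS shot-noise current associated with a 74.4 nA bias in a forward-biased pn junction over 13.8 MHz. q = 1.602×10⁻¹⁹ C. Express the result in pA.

I_n = √(2qI·B)
2qI·B = 2 × 1.602×10⁻¹⁹ × 7.44×10⁻⁸ × 1.38×10⁷ = 3.29×10⁻¹⁹ A²
I_n = √(3.29×10⁻¹⁹) = 5.74×10⁻¹⁰ A = 574 pA

574 pA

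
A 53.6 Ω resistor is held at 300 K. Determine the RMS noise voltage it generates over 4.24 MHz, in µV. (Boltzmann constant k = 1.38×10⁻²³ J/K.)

1.94 µV

V_n = √(4kTRB)
4kTRB = 4 × 1.38×10⁻²³ × 300 × 5.36×10¹ × 4.24×10⁶ = 3.76×10⁻¹² V²
V_n = √(3.76×10⁻¹²) = 1.94×10⁻⁶ V = 1.94 µV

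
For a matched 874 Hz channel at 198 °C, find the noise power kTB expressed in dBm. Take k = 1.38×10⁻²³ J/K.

T = 198 °C + 273.15 = 471.15 K
P_n = kTB = 1.38×10⁻²³ × 471.15 × 8.74×10² = 5.68×10⁻¹⁸ W
In dBm: 10 log₁₀(5.68×10⁻¹⁸ / 10⁻³) = −142.5 dBm

−142.5 dBm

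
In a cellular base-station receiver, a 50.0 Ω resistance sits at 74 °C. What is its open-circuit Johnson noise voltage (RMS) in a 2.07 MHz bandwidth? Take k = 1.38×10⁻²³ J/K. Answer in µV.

T = 74 °C + 273.15 = 347.15 K
V_n = √(4kTRB)
4kTRB = 4 × 1.38×10⁻²³ × 347.15 × 5.00×10¹ × 2.07×10⁶ = 1.98×10⁻¹² V²
V_n = √(1.98×10⁻¹²) = 1.41×10⁻⁶ V = 1.41 µV

1.41 µV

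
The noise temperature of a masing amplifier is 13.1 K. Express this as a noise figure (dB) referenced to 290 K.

0.192 dB

F = 1 + T_e/T₀ = 1 + 13.1/290 = 1.04517
NF = 10 log₁₀(1.04517) = 0.192 dB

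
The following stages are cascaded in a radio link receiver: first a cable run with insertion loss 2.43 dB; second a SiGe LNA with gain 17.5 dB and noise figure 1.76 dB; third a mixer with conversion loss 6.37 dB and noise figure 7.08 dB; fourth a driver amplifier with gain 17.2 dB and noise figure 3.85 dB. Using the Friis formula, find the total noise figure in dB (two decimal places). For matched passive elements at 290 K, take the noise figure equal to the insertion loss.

Convert to linear (a loss of L dB is a gain of −L dB): F_i = 10^(NF_i/10), G_i = 10^(G_i,dB/10)
  Stage 1: F_1 = 10^(2.43/10) = 1.750, G_1 = 10^(−2.43/10) = 0.5715
  Stage 2: F_2 = 10^(1.76/10) = 1.500, G_2 = 10^(17.5/10) = 56.23
  Stage 3: F_3 = 10^(7.08/10) = 5.105, G_3 = 10^(−6.37/10) = 0.2307
  Stage 4: F_4 = 10^(3.85/10) = 2.427, G_4 = 10^(17.2/10) = 52.48
Friis cascade:
  F = 1.750 + (1.500 − 1)/0.5715 + (5.105 − 1)/32.14 + (2.427 − 1)/7.413 = 2.944
NF = 10 log₁₀(2.944) = 4.69 dB

4.69 dB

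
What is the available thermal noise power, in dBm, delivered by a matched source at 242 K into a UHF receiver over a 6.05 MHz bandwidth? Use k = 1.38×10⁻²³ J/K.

P_n = kTB = 1.38×10⁻²³ × 242 × 6.05×10⁶ = 2.02×10⁻¹⁴ W
In dBm: 10 log₁₀(2.02×10⁻¹⁴ / 10⁻³) = −106.9 dBm

−106.9 dBm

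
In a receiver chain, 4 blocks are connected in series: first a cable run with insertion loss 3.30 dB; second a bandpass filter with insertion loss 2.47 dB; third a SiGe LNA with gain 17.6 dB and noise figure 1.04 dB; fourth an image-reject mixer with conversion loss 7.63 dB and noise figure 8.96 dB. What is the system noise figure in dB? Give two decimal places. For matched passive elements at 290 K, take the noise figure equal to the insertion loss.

7.20 dB

Convert to linear (a loss of L dB is a gain of −L dB): F_i = 10^(NF_i/10), G_i = 10^(G_i,dB/10)
  Stage 1: F_1 = 10^(3.30/10) = 2.138, G_1 = 10^(−3.30/10) = 0.4677
  Stage 2: F_2 = 10^(2.47/10) = 1.766, G_2 = 10^(−2.47/10) = 0.5662
  Stage 3: F_3 = 10^(1.04/10) = 1.271, G_3 = 10^(17.6/10) = 57.54
  Stage 4: F_4 = 10^(8.96/10) = 7.870, G_4 = 10^(−7.63/10) = 0.1726
Friis cascade:
  F = 2.138 + (1.766 − 1)/0.4677 + (1.271 − 1)/0.2649 + (7.870 − 1)/15.24 = 5.248
NF = 10 log₁₀(5.248) = 7.20 dB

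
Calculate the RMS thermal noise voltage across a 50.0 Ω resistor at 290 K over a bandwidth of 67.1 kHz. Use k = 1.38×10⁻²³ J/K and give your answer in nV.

232 nV

V_n = √(4kTRB)
4kTRB = 4 × 1.38×10⁻²³ × 290 × 5.00×10¹ × 6.71×10⁴ = 5.37×10⁻¹⁴ V²
V_n = √(5.37×10⁻¹⁴) = 2.32×10⁻⁷ V = 232 nV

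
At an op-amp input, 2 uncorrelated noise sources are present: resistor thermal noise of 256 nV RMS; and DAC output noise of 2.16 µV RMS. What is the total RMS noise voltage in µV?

Uncorrelated sources add in power (mean-square): V_tot = √(ΣV_i²)
V_tot = √[(2.56×10⁻⁷)² + (2.16×10⁻⁶)²] = 2.18×10⁻⁶ V = 2.18 µV

2.18 µV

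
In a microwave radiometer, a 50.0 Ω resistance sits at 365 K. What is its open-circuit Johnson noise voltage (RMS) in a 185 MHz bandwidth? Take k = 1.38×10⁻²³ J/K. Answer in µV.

13.7 µV

V_n = √(4kTRB)
4kTRB = 4 × 1.38×10⁻²³ × 365 × 5.00×10¹ × 1.85×10⁸ = 1.86×10⁻¹⁰ V²
V_n = √(1.86×10⁻¹⁰) = 1.37×10⁻⁵ V = 13.7 µV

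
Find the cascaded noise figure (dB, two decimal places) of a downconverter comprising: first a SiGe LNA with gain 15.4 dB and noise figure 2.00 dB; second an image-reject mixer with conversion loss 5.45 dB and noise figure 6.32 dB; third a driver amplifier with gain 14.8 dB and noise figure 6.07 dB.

Convert to linear (a loss of L dB is a gain of −L dB): F_i = 10^(NF_i/10), G_i = 10^(G_i,dB/10)
  Stage 1: F_1 = 10^(2.00/10) = 1.585, G_1 = 10^(15.4/10) = 34.67
  Stage 2: F_2 = 10^(6.32/10) = 4.285, G_2 = 10^(−5.45/10) = 0.2851
  Stage 3: F_3 = 10^(6.07/10) = 4.046, G_3 = 10^(14.8/10) = 30.20
Friis cascade:
  F = 1.585 + (4.285 − 1)/34.67 + (4.046 − 1)/9.886 = 1.988
NF = 10 log₁₀(1.988) = 2.98 dB

2.98 dB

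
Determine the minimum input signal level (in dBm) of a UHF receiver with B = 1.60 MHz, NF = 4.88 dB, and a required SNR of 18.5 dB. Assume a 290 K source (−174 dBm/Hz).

Sensitivity = −174 + 10 log₁₀(B) + NF + SNR_min
= −174 + 62.04 + 4.88 + 18.5
= −88.58 dBm → −88.6 dBm

−88.6 dBm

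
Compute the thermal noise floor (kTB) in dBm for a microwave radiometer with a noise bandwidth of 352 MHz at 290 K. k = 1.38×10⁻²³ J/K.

P_n = kTB = 1.38×10⁻²³ × 290 × 3.52×10⁸ = 1.41×10⁻¹² W
In dBm: 10 log₁₀(1.41×10⁻¹² / 10⁻³) = −88.5 dBm

−88.5 dBm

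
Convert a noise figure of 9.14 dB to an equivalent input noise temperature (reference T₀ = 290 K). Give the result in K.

F = 10^(9.14/10) = 8.20352
T_e = (F − 1)·T₀ = (8.20352 − 1) × 290 = 2089 K

2089 K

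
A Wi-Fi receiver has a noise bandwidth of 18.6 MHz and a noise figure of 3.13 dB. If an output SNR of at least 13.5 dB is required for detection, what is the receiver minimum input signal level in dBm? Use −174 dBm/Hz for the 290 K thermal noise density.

−84.7 dBm

Sensitivity = −174 + 10 log₁₀(B) + NF + SNR_min
= −174 + 72.7 + 3.13 + 13.5
= −84.67 dBm → −84.7 dBm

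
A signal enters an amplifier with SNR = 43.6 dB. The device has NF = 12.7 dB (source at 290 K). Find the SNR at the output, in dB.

By definition F = SNR_in/SNR_out, so in dB: SNR_out = SNR_in − NF
SNR_out = 43.6 − 12.7 = 30.9 dB

30.9 dB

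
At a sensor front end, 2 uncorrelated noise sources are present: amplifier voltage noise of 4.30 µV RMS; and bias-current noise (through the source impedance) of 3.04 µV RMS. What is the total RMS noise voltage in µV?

5.27 µV

Uncorrelated sources add in power (mean-square): V_tot = √(ΣV_i²)
V_tot = √[(4.30×10⁻⁶)² + (3.04×10⁻⁶)²] = 5.27×10⁻⁶ V = 5.27 µV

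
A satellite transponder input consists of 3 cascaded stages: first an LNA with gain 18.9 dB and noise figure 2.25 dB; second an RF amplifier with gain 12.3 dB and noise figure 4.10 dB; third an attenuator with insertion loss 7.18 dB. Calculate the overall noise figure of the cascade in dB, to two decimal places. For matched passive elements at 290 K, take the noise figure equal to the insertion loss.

Convert to linear (a loss of L dB is a gain of −L dB): F_i = 10^(NF_i/10), G_i = 10^(G_i,dB/10)
  Stage 1: F_1 = 10^(2.25/10) = 1.679, G_1 = 10^(18.9/10) = 77.62
  Stage 2: F_2 = 10^(4.10/10) = 2.570, G_2 = 10^(12.3/10) = 16.98
  Stage 3: F_3 = 10^(7.18/10) = 5.224, G_3 = 10^(−7.18/10) = 0.1914
Friis cascade:
  F = 1.679 + (2.570 − 1)/77.62 + (5.224 − 1)/1318 = 1.702
NF = 10 log₁₀(1.702) = 2.31 dB

2.31 dB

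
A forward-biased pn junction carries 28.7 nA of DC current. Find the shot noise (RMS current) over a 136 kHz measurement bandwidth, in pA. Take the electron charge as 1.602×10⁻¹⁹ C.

I_n = √(2qI·B)
2qI·B = 2 × 1.602×10⁻¹⁹ × 2.87×10⁻⁸ × 1.36×10⁵ = 1.25×10⁻²¹ A²
I_n = √(1.25×10⁻²¹) = 3.54×10⁻¹¹ A = 35.4 pA

35.4 pA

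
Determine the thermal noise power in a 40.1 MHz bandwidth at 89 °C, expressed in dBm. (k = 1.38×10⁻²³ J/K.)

−97.0 dBm

T = 89 °C + 273.15 = 362.15 K
P_n = kTB = 1.38×10⁻²³ × 362.15 × 4.01×10⁷ = 2.00×10⁻¹³ W
In dBm: 10 log₁₀(2.00×10⁻¹³ / 10⁻³) = −97.0 dBm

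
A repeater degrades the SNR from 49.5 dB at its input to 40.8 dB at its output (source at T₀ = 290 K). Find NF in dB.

NF (dB) = SNR_in(dB) − SNR_out(dB) when the source is at T₀
NF = 49.5 − 40.8 = 8.7 dB

8.7 dB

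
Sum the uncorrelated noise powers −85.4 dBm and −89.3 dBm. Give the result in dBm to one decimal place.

Convert to linear, add, convert back:
P₁ = 2.88×10⁻¹² W, P₂ = 1.17×10⁻¹² W
P_tot = 4.06×10⁻¹² W → 10 log₁₀(P_tot / 10⁻³) = −83.9 dBm

−83.9 dBm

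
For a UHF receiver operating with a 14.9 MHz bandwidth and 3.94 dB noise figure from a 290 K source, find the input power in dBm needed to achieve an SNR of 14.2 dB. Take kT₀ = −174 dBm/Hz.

−84.1 dBm

Sensitivity = −174 + 10 log₁₀(B) + NF + SNR_min
= −174 + 71.73 + 3.94 + 14.2
= −84.13 dBm → −84.1 dBm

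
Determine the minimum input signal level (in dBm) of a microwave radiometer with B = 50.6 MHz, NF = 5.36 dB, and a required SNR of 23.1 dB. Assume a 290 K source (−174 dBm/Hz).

Sensitivity = −174 + 10 log₁₀(B) + NF + SNR_min
= −174 + 77.04 + 5.36 + 23.1
= −68.50 dBm → −68.5 dBm

−68.5 dBm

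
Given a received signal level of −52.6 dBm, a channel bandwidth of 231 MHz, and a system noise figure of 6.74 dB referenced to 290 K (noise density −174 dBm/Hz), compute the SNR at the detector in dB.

Noise floor: N = −174 + 10 log₁₀(B) + NF
10 log₁₀(2.31×10⁸) = 83.64 dB
N = −174 + 83.64 + 6.74 = −83.62 dBm
SNR = P_sig − N = −52.6 − (−83.62) = 31.02 dB → 31.0 dB

31.0 dB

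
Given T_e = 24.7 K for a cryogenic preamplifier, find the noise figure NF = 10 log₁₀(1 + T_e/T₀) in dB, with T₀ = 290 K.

0.355 dB

F = 1 + T_e/T₀ = 1 + 24.7/290 = 1.08517
NF = 10 log₁₀(1.08517) = 0.355 dB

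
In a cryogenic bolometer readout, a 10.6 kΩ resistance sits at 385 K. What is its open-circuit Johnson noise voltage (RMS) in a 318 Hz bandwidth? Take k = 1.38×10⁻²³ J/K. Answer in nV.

V_n = √(4kTRB)
4kTRB = 4 × 1.38×10⁻²³ × 385 × 1.06×10⁴ × 3.18×10² = 7.16×10⁻¹⁴ V²
V_n = √(7.16×10⁻¹⁴) = 2.68×10⁻⁷ V = 268 nV

268 nV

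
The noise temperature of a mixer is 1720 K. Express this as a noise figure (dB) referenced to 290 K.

8.41 dB

F = 1 + T_e/T₀ = 1 + 1720/290 = 6.93103
NF = 10 log₁₀(6.93103) = 8.41 dB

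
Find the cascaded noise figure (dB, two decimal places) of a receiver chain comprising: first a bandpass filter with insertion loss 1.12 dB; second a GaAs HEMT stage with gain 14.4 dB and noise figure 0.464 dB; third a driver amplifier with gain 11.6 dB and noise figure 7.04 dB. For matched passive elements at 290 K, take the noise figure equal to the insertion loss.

2.12 dB

Convert to linear (a loss of L dB is a gain of −L dB): F_i = 10^(NF_i/10), G_i = 10^(G_i,dB/10)
  Stage 1: F_1 = 10^(1.12/10) = 1.294, G_1 = 10^(−1.12/10) = 0.7727
  Stage 2: F_2 = 10^(0.464/10) = 1.113, G_2 = 10^(14.4/10) = 27.54
  Stage 3: F_3 = 10^(7.04/10) = 5.058, G_3 = 10^(11.6/10) = 14.45
Friis cascade:
  F = 1.294 + (1.113 − 1)/0.7727 + (5.058 − 1)/21.28 = 1.631
NF = 10 log₁₀(1.631) = 2.12 dB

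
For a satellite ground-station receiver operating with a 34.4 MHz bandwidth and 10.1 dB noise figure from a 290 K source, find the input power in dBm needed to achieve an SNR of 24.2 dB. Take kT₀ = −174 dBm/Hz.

Sensitivity = −174 + 10 log₁₀(B) + NF + SNR_min
= −174 + 75.37 + 10.1 + 24.2
= −64.33 dBm → −64.3 dBm

−64.3 dBm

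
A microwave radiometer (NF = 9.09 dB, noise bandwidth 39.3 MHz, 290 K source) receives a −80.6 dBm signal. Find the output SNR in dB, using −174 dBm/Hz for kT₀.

Noise floor: N = −174 + 10 log₁₀(B) + NF
10 log₁₀(3.93×10⁷) = 75.94 dB
N = −174 + 75.94 + 9.09 = −88.97 dBm
SNR = P_sig − N = −80.6 − (−88.97) = 8.37 dB → 8.4 dB

8.4 dB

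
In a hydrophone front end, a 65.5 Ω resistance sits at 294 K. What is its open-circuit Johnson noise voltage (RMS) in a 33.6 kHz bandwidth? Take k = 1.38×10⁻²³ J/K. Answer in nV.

V_n = √(4kTRB)
4kTRB = 4 × 1.38×10⁻²³ × 294 × 6.55×10¹ × 3.36×10⁴ = 3.57×10⁻¹⁴ V²
V_n = √(3.57×10⁻¹⁴) = 1.89×10⁻⁷ V = 189 nV

189 nV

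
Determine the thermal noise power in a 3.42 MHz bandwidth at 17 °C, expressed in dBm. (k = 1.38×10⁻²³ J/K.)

T = 17 °C + 273.15 = 290.15 K
P_n = kTB = 1.38×10⁻²³ × 290.15 × 3.42×10⁶ = 1.37×10⁻¹⁴ W
In dBm: 10 log₁₀(1.37×10⁻¹⁴ / 10⁻³) = −108.6 dBm

−108.6 dBm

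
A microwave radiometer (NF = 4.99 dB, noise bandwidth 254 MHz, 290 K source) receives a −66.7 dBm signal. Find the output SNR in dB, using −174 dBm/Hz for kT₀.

18.3 dB

Noise floor: N = −174 + 10 log₁₀(B) + NF
10 log₁₀(2.54×10⁸) = 84.05 dB
N = −174 + 84.05 + 4.99 = −84.96 dBm
SNR = P_sig − N = −66.7 − (−84.96) = 18.26 dB → 18.3 dB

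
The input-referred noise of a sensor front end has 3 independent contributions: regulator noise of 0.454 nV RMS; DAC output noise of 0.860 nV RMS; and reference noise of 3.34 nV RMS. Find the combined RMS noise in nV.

Uncorrelated sources add in power (mean-square): V_tot = √(ΣV_i²)
V_tot = √[(4.54×10⁻¹⁰)² + (8.60×10⁻¹⁰)² + (3.34×10⁻⁹)²] = 3.48×10⁻⁹ V = 3.48 nV

3.48 nV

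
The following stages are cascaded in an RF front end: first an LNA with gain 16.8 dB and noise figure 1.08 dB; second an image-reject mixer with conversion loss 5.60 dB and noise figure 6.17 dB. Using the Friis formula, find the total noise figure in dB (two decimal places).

Convert to linear (a loss of L dB is a gain of −L dB): F_i = 10^(NF_i/10), G_i = 10^(G_i,dB/10)
  Stage 1: F_1 = 10^(1.08/10) = 1.282, G_1 = 10^(16.8/10) = 47.86
  Stage 2: F_2 = 10^(6.17/10) = 4.140, G_2 = 10^(−5.60/10) = 0.2754
Friis cascade:
  F = 1.282 + (4.140 − 1)/47.86 = 1.348
NF = 10 log₁₀(1.348) = 1.30 dB

1.30 dB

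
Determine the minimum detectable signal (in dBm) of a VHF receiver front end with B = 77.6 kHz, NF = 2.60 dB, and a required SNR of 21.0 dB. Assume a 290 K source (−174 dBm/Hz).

−101.5 dBm

Sensitivity = −174 + 10 log₁₀(B) + NF + SNR_min
= −174 + 48.9 + 2.60 + 21.0
= −101.50 dBm → −101.5 dBm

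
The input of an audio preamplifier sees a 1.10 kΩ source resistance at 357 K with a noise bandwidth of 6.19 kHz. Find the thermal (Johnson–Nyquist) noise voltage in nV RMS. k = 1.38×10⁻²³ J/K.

V_n = √(4kTRB)
4kTRB = 4 × 1.38×10⁻²³ × 357 × 1.10×10³ × 6.19×10³ = 1.34×10⁻¹³ V²
V_n = √(1.34×10⁻¹³) = 3.66×10⁻⁷ V = 366 nV

366 nV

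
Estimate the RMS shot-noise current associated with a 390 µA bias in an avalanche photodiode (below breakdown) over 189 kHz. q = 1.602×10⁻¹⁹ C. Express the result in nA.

I_n = √(2qI·B)
2qI·B = 2 × 1.602×10⁻¹⁹ × 3.90×10⁻⁴ × 1.89×10⁵ = 2.36×10⁻¹⁷ A²
I_n = √(2.36×10⁻¹⁷) = 4.86×10⁻⁹ A = 4.86 nA

4.86 nA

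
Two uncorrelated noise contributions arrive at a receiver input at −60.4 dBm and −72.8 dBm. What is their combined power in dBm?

Convert to linear, add, convert back:
P₁ = 9.12×10⁻¹⁰ W, P₂ = 5.25×10⁻¹¹ W
P_tot = 9.64×10⁻¹⁰ W → 10 log₁₀(P_tot / 10⁻³) = −60.2 dBm

−60.2 dBm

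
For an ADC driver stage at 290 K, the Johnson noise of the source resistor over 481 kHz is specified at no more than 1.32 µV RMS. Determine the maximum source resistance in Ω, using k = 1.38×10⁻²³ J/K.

226 Ω

Johnson–Nyquist: V_n = √(4kTRB) ⇒ R = V_n² / (4kTB)
4kTB = 4 × 1.38×10⁻²³ × 290 × 4.81×10⁵ = 7.70×10⁻¹⁵
R = (1.32×10⁻⁶)² / 7.70×10⁻¹⁵ = 2.26×10² Ω = 226 Ω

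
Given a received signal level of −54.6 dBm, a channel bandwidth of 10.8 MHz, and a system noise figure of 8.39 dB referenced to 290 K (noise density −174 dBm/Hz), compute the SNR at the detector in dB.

Noise floor: N = −174 + 10 log₁₀(B) + NF
10 log₁₀(1.08×10⁷) = 70.33 dB
N = −174 + 70.33 + 8.39 = −95.28 dBm
SNR = P_sig − N = −54.6 − (−95.28) = 40.68 dB → 40.7 dB

40.7 dB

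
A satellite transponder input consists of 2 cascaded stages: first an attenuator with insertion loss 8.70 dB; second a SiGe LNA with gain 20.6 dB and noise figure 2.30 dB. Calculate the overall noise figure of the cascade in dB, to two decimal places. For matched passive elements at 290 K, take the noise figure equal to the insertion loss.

Convert to linear (a loss of L dB is a gain of −L dB): F_i = 10^(NF_i/10), G_i = 10^(G_i,dB/10)
  Stage 1: F_1 = 10^(8.70/10) = 7.413, G_1 = 10^(−8.70/10) = 0.1349
  Stage 2: F_2 = 10^(2.30/10) = 1.698, G_2 = 10^(20.6/10) = 114.8
Friis cascade:
  F = 7.413 + (1.698 − 1)/0.1349 = 12.59
NF = 10 log₁₀(12.59) = 11.00 dB

11.00 dB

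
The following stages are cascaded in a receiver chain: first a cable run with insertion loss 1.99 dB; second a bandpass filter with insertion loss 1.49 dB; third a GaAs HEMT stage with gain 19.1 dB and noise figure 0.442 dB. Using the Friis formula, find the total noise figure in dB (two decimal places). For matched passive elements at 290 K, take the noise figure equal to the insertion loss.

Convert to linear (a loss of L dB is a gain of −L dB): F_i = 10^(NF_i/10), G_i = 10^(G_i,dB/10)
  Stage 1: F_1 = 10^(1.99/10) = 1.581, G_1 = 10^(−1.99/10) = 0.6324
  Stage 2: F_2 = 10^(1.49/10) = 1.409, G_2 = 10^(−1.49/10) = 0.7096
  Stage 3: F_3 = 10^(0.442/10) = 1.107, G_3 = 10^(19.1/10) = 81.28
Friis cascade:
  F = 1.581 + (1.409 − 1)/0.6324 + (1.107 − 1)/0.4487 = 2.467
NF = 10 log₁₀(2.467) = 3.92 dB

3.92 dB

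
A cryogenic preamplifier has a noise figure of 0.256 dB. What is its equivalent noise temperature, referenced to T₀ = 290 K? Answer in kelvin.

F = 10^(0.256/10) = 1.06072
T_e = (F − 1)·T₀ = (1.06072 − 1) × 290 = 17.6 K

17.6 K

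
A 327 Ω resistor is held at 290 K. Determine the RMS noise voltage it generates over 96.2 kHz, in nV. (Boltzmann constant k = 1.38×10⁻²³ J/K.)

V_n = √(4kTRB)
4kTRB = 4 × 1.38×10⁻²³ × 290 × 3.27×10² × 9.62×10⁴ = 5.04×10⁻¹³ V²
V_n = √(5.04×10⁻¹³) = 7.10×10⁻⁷ V = 710 nV

710 nV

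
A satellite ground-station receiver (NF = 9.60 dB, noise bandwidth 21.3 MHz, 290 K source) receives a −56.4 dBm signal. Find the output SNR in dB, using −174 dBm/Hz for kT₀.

34.7 dB

Noise floor: N = −174 + 10 log₁₀(B) + NF
10 log₁₀(2.13×10⁷) = 73.28 dB
N = −174 + 73.28 + 9.60 = −91.12 dBm
SNR = P_sig − N = −56.4 − (−91.12) = 34.72 dB → 34.7 dB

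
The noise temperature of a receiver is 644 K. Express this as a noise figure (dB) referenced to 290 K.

F = 1 + T_e/T₀ = 1 + 644/290 = 3.22069
NF = 10 log₁₀(3.22069) = 5.08 dB

5.08 dB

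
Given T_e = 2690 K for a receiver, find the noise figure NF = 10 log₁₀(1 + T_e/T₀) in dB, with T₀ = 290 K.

F = 1 + T_e/T₀ = 1 + 2690/290 = 10.2759
NF = 10 log₁₀(10.2759) = 10.12 dB

10.12 dB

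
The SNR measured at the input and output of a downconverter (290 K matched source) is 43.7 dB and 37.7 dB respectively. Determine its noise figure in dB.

NF (dB) = SNR_in(dB) − SNR_out(dB) when the source is at T₀
NF = 43.7 − 37.7 = 6.0 dB

6.0 dB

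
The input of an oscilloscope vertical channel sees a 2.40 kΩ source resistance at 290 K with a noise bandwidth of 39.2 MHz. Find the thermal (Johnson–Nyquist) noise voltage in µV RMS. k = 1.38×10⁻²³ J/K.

V_n = √(4kTRB)
4kTRB = 4 × 1.38×10⁻²³ × 290 × 2.40×10³ × 3.92×10⁷ = 1.51×10⁻⁹ V²
V_n = √(1.51×10⁻⁹) = 3.88×10⁻⁵ V = 38.8 µV

38.8 µV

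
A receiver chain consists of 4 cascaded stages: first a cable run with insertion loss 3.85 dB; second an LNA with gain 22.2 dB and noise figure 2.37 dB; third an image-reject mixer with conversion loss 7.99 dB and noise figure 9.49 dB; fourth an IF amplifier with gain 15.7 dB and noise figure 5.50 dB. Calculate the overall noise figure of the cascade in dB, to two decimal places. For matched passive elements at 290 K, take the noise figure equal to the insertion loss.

6.57 dB

Convert to linear (a loss of L dB is a gain of −L dB): F_i = 10^(NF_i/10), G_i = 10^(G_i,dB/10)
  Stage 1: F_1 = 10^(3.85/10) = 2.427, G_1 = 10^(−3.85/10) = 0.4121
  Stage 2: F_2 = 10^(2.37/10) = 1.726, G_2 = 10^(22.2/10) = 166.0
  Stage 3: F_3 = 10^(9.49/10) = 8.892, G_3 = 10^(−7.99/10) = 0.1589
  Stage 4: F_4 = 10^(5.50/10) = 3.548, G_4 = 10^(15.7/10) = 37.15
Friis cascade:
  F = 2.427 + (1.726 − 1)/0.4121 + (8.892 − 1)/68.39 + (3.548 − 1)/10.86 = 4.538
NF = 10 log₁₀(4.538) = 6.57 dB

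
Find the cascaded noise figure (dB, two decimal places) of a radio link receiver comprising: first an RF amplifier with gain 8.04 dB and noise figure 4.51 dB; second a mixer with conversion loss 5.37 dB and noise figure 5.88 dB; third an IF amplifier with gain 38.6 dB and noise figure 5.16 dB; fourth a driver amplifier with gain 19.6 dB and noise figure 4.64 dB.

Convert to linear (a loss of L dB is a gain of −L dB): F_i = 10^(NF_i/10), G_i = 10^(G_i,dB/10)
  Stage 1: F_1 = 10^(4.51/10) = 2.825, G_1 = 10^(8.04/10) = 6.368
  Stage 2: F_2 = 10^(5.88/10) = 3.873, G_2 = 10^(−5.37/10) = 0.2904
  Stage 3: F_3 = 10^(5.16/10) = 3.281, G_3 = 10^(38.6/10) = 7244
  Stage 4: F_4 = 10^(4.64/10) = 2.911, G_4 = 10^(19.6/10) = 91.20
Friis cascade:
  F = 2.825 + (3.873 − 1)/6.368 + (3.281 − 1)/1.849 + (2.911 − 1)/1.340×10⁴ = 4.510
NF = 10 log₁₀(4.510) = 6.54 dB

6.54 dB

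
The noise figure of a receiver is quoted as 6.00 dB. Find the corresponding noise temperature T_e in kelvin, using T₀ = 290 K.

F = 10^(6.00/10) = 3.98107
T_e = (F − 1)·T₀ = (3.98107 − 1) × 290 = 865 K

865 K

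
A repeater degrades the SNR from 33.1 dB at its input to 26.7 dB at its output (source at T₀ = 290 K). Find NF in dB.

NF (dB) = SNR_in(dB) − SNR_out(dB) when the source is at T₀
NF = 33.1 − 26.7 = 6.4 dB

6.4 dB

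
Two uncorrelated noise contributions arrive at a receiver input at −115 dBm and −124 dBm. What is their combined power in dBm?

Convert to linear, add, convert back:
P₁ = 3.16×10⁻¹⁵ W, P₂ = 3.98×10⁻¹⁶ W
P_tot = 3.56×10⁻¹⁵ W → 10 log₁₀(P_tot / 10⁻³) = −114.5 dBm

−114.5 dBm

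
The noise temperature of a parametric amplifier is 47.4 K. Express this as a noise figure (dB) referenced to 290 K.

0.657 dB

F = 1 + T_e/T₀ = 1 + 47.4/290 = 1.16345
NF = 10 log₁₀(1.16345) = 0.657 dB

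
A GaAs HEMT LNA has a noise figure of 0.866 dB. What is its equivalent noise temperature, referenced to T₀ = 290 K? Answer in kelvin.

64.0 K

F = 10^(0.866/10) = 1.22067
T_e = (F − 1)·T₀ = (1.22067 − 1) × 290 = 64.0 K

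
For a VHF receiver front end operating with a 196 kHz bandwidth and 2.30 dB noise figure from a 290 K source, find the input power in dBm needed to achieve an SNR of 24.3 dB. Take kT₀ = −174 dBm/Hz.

Sensitivity = −174 + 10 log₁₀(B) + NF + SNR_min
= −174 + 52.92 + 2.30 + 24.3
= −94.48 dBm → −94.5 dBm

−94.5 dBm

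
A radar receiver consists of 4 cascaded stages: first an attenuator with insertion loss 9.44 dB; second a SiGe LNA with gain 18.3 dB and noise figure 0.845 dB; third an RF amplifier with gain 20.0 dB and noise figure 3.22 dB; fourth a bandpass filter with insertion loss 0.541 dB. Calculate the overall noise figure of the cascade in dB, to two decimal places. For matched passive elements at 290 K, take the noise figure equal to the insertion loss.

10.34 dB

Convert to linear (a loss of L dB is a gain of −L dB): F_i = 10^(NF_i/10), G_i = 10^(G_i,dB/10)
  Stage 1: F_1 = 10^(9.44/10) = 8.790, G_1 = 10^(−9.44/10) = 0.1138
  Stage 2: F_2 = 10^(0.845/10) = 1.215, G_2 = 10^(18.3/10) = 67.61
  Stage 3: F_3 = 10^(3.22/10) = 2.099, G_3 = 10^(20.0/10) = 100.0
  Stage 4: F_4 = 10^(0.541/10) = 1.133, G_4 = 10^(−0.541/10) = 0.8829
Friis cascade:
  F = 8.790 + (1.215 − 1)/0.1138 + (2.099 − 1)/7.691 + (1.133 − 1)/769.1 = 10.82
NF = 10 log₁₀(10.82) = 10.34 dB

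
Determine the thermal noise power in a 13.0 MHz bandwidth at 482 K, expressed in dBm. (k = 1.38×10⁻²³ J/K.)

−100.6 dBm

P_n = kTB = 1.38×10⁻²³ × 482 × 1.30×10⁷ = 8.65×10⁻¹⁴ W
In dBm: 10 log₁₀(8.65×10⁻¹⁴ / 10⁻³) = −100.6 dBm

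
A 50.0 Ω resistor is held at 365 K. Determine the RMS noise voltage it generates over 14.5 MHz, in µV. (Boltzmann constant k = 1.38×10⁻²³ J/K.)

3.82 µV

V_n = √(4kTRB)
4kTRB = 4 × 1.38×10⁻²³ × 365 × 5.00×10¹ × 1.45×10⁷ = 1.46×10⁻¹¹ V²
V_n = √(1.46×10⁻¹¹) = 3.82×10⁻⁶ V = 3.82 µV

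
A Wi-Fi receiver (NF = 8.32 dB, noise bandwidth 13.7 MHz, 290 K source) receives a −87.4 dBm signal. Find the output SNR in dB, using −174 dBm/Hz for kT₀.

Noise floor: N = −174 + 10 log₁₀(B) + NF
10 log₁₀(1.37×10⁷) = 71.37 dB
N = −174 + 71.37 + 8.32 = −94.31 dBm
SNR = P_sig − N = −87.4 − (−94.31) = 6.91 dB → 6.9 dB

6.9 dB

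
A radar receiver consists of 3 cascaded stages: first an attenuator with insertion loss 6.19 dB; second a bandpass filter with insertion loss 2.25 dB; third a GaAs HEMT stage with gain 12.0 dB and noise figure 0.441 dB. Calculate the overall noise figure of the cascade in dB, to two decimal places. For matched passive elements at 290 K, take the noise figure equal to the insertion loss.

Convert to linear (a loss of L dB is a gain of −L dB): F_i = 10^(NF_i/10), G_i = 10^(G_i,dB/10)
  Stage 1: F_1 = 10^(6.19/10) = 4.159, G_1 = 10^(−6.19/10) = 0.2404
  Stage 2: F_2 = 10^(2.25/10) = 1.679, G_2 = 10^(−2.25/10) = 0.5957
  Stage 3: F_3 = 10^(0.441/10) = 1.107, G_3 = 10^(12.0/10) = 15.85
Friis cascade:
  F = 4.159 + (1.679 − 1)/0.2404 + (1.107 − 1)/0.1432 = 7.729
NF = 10 log₁₀(7.729) = 8.88 dB

8.88 dB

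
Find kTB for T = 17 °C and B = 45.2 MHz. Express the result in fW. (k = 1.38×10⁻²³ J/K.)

181 fW

T = 17 °C + 273.15 = 290.15 K
P_n = kTB = 1.38×10⁻²³ × 290.15 × 4.52×10⁷ = 1.81×10⁻¹³ W = 181 fW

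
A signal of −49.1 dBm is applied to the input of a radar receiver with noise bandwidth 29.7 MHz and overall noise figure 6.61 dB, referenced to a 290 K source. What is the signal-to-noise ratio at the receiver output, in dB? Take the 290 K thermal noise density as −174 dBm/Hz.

Noise floor: N = −174 + 10 log₁₀(B) + NF
10 log₁₀(2.97×10⁷) = 74.73 dB
N = −174 + 74.73 + 6.61 = −92.66 dBm
SNR = P_sig − N = −49.1 − (−92.66) = 43.56 dB → 43.6 dB

43.6 dB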